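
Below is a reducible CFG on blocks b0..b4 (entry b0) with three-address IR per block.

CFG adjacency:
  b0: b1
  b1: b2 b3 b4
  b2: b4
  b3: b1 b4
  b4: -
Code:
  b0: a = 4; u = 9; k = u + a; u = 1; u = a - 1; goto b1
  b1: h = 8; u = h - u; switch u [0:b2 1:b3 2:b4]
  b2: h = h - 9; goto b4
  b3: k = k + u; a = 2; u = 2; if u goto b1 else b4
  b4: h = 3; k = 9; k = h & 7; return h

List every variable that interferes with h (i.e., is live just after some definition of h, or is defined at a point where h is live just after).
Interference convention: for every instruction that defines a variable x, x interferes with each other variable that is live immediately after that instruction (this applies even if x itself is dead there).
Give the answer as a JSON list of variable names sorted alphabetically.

Answer: ["k", "u"]

Analysis:
def/use:
  b0: {a,k,u} / ∅
  b1: {h,u} / {u}
  b2: {h} / {h}
  b3: {a,k,u} / {k,u}
  b4: {h,k} / ∅

Backward fixpoint:
  b0 li=∅ lo={k,u}
  b1 li={k,u} lo={h,k,u}
  b2 li={h} lo=∅
  b3 li={k,u} lo={k,u}
  b4 li=∅ lo=∅

Interference:
  a: {k,u}
  h: {k,u}
  k: {a,h,u}
  u: {a,h,k}

N(h) = ["k", "u"]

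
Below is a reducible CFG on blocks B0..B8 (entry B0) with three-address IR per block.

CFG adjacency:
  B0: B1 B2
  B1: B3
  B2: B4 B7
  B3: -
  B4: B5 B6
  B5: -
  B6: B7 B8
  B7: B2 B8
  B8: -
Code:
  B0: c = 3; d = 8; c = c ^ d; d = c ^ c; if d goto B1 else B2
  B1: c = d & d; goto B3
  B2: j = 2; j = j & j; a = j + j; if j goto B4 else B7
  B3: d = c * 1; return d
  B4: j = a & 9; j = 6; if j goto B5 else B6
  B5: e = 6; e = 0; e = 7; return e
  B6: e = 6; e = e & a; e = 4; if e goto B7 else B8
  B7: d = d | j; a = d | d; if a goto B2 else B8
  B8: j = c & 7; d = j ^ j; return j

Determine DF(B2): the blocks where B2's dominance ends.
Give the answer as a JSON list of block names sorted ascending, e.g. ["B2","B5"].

idom tree: B1←B0 B2←B0 B3←B1 B4←B2 B5←B4 B6←B4 B7←B2 B8←B2
Join-block Dom:
  B2: preds {B0,B7}: {B0} ∩ {B0,B2,B7} = {B0}; idom=B0
  B7: preds {B2,B6}: {B0,B2} ∩ {B0,B2,B4,B6} = {B0,B2}; idom=B2
  B8: preds {B6,B7}: {B0,B2,B4,B6} ∩ {B0,B2,B7} = {B0,B2}; idom=B2

Frontier:
  join B2 pred B0: · stop@B0
  join B2 pred B7: B7→B2 stop@B0
  join B7 pred B2: · stop@B2
  join B7 pred B6: B6→B4 stop@B2
  join B8 pred B6: B6→B4 stop@B2
  join B8 pred B7: B7 stop@B2
  B0: DF=∅
  B1: DF=∅
  B2: DF={B2}
  B3: DF=∅
  B4: DF={B7,B8}
  B5: DF=∅
  B6: DF={B7,B8}
  B7: DF={B2,B8}
  B8: DF=∅

DF(B2) = ["B2"]

Answer: ["B2"]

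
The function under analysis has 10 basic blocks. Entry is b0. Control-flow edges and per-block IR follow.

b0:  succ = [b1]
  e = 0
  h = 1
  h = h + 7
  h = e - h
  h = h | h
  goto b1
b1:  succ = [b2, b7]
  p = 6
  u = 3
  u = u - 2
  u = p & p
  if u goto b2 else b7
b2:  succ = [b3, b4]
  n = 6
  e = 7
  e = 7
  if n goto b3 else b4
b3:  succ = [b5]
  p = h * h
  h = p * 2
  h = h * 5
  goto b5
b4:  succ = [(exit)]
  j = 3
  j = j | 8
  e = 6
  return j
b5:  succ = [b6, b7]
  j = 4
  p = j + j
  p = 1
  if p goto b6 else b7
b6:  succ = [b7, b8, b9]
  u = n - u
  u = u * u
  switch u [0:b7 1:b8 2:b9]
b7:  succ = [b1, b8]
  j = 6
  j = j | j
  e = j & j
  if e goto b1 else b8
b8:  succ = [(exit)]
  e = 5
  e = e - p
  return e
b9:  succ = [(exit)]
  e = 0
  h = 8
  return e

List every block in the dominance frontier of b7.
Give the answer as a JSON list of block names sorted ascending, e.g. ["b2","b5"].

Answer: ["b1", "b8"]

Analysis:
idom tree: b1←b0 b2←b1 b3←b2 b4←b2 b5←b3 b6←b5 b7←b1 b8←b1 b9←b6
Join-block Dom:
  b1: preds {b0,b7}: {b0} ∩ {b0,b1,b7} = {b0}; idom=b0
  b7: preds {b1,b5,b6}: {b0,b1} ∩ {b0,b1,b2,b3,b5} ∩ {b0,b1,b2,b3,b5,b6} = {b0,b1}; idom=b1
  b8: preds {b6,b7}: {b0,b1,b2,b3,b5,b6} ∩ {b0,b1,b7} = {b0,b1}; idom=b1

DF derivation:
  join b1 pred b0: · stop@b0
  join b1 pred b7: b7→b1 stop@b0
  join b7 pred b1: · stop@b1
  join b7 pred b5: b5→b3→b2 stop@b1
  join b7 pred b6: b6→b5→b3→b2 stop@b1
  join b8 pred b6: b6→b5→b3→b2 stop@b1
  join b8 pred b7: b7 stop@b1
  DF(b0)=∅
  DF(b1)={b1}
  DF(b2)={b7,b8}
  DF(b3)={b7,b8}
  DF(b4)=∅
  DF(b5)={b7,b8}
  DF(b6)={b7,b8}
  DF(b7)={b1,b8}
  DF(b8)=∅
  DF(b9)=∅

DF(b7) = ["b1", "b8"]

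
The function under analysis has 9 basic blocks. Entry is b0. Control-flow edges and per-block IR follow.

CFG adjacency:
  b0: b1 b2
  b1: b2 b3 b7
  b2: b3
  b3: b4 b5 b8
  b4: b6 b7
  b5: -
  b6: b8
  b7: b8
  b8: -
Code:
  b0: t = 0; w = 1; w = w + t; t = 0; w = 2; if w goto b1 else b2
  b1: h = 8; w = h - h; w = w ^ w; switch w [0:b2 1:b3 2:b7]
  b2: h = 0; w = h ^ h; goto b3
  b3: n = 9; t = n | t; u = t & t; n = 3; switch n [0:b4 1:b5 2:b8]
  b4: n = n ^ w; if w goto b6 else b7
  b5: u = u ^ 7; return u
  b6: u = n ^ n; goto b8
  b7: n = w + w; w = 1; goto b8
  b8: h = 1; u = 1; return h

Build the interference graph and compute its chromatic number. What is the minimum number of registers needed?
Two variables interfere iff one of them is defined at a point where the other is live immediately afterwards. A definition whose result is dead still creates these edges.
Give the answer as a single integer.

def/use:
  b0: def={t,w} ue=∅
  b1: def={h,w} ue=∅
  b2: def={h,w} ue=∅
  b3: def={n,t,u} ue={t}
  b4: def={n} ue={n,w}
  b5: def={u} ue={u}
  b6: def={u} ue={n}
  b7: def={n,w} ue={w}
  b8: def={h,u} ue=∅

Liveness:
  live b0: ∅→{t}
  live b1: {t}→{t,w}
  live b2: {t}→{t,w}
  live b3: {t,w}→{n,u,w}
  live b4: {n,w}→{n,w}
  live b5: {u}→∅
  live b6: {n}→∅
  live b7: {w}→∅
  live b8: ∅→∅

Interfere edges:
  h: {t,u}
  n: {t,u,w}
  t: {h,n,w}
  u: {h,n,w}
  w: {n,t,u}

Registers:
  clique {n,t,w} ⇒ need ≥ 3
  3-colouring: c0={h,n}  c1={t,u}  c2={w}
  χ = 3

Answer: 3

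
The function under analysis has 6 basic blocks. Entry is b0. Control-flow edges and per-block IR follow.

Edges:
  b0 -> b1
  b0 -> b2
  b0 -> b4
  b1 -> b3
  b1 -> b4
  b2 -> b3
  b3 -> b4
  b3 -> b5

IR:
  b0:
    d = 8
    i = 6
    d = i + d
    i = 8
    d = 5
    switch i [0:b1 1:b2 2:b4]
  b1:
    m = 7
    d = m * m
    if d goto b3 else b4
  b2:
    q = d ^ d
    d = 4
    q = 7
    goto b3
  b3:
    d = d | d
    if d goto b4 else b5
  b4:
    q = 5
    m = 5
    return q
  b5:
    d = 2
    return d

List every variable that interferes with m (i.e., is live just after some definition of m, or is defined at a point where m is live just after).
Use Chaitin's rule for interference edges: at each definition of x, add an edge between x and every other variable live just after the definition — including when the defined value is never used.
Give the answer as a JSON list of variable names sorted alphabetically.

Block summaries:
  b0: {d,i} / ∅
  b1: {d,m} / ∅
  b2: {d,q} / {d}
  b3: {d} / {d}
  b4: {m,q} / ∅
  b5: {d} / ∅

Live sets:
  b0: in=∅ out={d}
  b1: in=∅ out={d}
  b2: in={d} out={d}
  b3: in={d} out=∅
  b4: in=∅ out=∅
  b5: in=∅ out=∅

Interfere edges:
  d: {i,q}
  i: {d}
  m: {q}
  q: {d,m}

N(m) = ["q"]

Answer: ["q"]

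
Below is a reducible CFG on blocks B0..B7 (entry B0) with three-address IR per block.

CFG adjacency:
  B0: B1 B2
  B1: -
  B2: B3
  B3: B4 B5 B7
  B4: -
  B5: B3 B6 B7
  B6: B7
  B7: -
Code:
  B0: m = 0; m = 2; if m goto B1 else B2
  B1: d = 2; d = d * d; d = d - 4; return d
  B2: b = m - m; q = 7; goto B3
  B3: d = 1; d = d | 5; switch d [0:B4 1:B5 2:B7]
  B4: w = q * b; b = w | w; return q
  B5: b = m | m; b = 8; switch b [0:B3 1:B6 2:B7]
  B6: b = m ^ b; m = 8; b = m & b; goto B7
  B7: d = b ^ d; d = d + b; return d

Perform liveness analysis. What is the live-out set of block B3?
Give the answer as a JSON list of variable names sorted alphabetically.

Block summaries:
  B0 def {m} use ∅
  B1 def {d} use ∅
  B2 def {b,q} use {m}
  B3 def {d} use ∅
  B4 def {b,w} use {b,q}
  B5 def {b} use {m}
  B6 def {b,m} use {b,m}
  B7 def {d} use {b,d}

Live sets:
  B0: in=∅ out={m}
  B1: in=∅ out=∅
  B2: in={m} out={b,m,q}
  B3: in={b,m,q} out={b,d,m,q}
  B4: in={b,q} out=∅
  B5: in={d,m,q} out={b,d,m,q}
  B6: in={b,d,m} out={b,d}
  B7: in={b,d} out=∅

live-out(B3) = ["b", "d", "m", "q"]

Answer: ["b", "d", "m", "q"]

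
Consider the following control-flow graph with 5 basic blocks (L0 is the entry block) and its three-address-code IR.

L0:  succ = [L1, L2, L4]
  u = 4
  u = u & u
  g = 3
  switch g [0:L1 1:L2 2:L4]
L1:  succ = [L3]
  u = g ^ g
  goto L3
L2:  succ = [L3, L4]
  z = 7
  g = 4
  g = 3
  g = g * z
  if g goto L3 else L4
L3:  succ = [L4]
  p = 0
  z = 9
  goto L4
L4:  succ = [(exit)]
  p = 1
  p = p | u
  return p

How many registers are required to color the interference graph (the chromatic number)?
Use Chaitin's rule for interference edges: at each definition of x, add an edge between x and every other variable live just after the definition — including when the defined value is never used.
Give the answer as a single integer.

def/use:
  L0: {g,u} / ∅
  L1: {u} / {g}
  L2: {g,z} / ∅
  L3: {p,z} / ∅
  L4: {p} / {u}

Live sets:
  L0 li=∅ lo={g,u}
  L1 li={g} lo={u}
  L2 li={u} lo={u}
  L3 li={u} lo={u}
  L4 li={u} lo=∅

Interference:
  g: {u,z}
  p: {u}
  u: {g,p,z}
  z: {g,u}

Chromatic number:
  clique {g,u,z} ⇒ need ≥ 3
  3-colouring: r0={u}  r1={g,p}  r2={z}
  χ = 3

Answer: 3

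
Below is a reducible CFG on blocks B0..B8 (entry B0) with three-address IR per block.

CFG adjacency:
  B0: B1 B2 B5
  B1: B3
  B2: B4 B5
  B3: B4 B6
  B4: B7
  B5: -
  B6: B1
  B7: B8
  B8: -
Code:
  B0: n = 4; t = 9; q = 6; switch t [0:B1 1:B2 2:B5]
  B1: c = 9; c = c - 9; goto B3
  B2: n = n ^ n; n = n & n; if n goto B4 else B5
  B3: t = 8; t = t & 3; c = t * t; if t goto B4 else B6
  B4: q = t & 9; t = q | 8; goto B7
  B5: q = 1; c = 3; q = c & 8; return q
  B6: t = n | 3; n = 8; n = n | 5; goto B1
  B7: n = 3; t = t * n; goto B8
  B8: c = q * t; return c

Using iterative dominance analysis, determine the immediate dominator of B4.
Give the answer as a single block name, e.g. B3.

idom tree: B1←B0 B2←B0 B3←B1 B4←B0 B5←B0 B6←B3 B7←B4 B8←B7
Dom at joins:
  B1: preds {B0,B6}: {B0} ∩ {B0,B1,B3,B6} = {B0}; idom=B0
  B4: preds {B2,B3}: {B0,B2} ∩ {B0,B1,B3} = {B0}; idom=B0
  B5: preds {B0,B2}: {B0} ∩ {B0,B2} = {B0}; idom=B0

idom(B4) = B0

Answer: B0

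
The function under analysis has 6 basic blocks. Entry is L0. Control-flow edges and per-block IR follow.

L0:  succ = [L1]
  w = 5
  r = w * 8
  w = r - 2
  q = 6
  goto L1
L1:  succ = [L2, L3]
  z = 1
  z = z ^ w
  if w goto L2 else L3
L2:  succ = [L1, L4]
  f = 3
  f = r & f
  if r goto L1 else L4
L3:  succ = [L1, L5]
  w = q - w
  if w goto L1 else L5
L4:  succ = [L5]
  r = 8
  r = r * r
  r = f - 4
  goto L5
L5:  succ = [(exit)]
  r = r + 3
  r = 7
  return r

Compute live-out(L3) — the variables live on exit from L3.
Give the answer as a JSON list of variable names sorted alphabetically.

Per-block:
  L0: {q,r,w} / ∅
  L1: {z} / {w}
  L2: {f} / {r}
  L3: {w} / {q,w}
  L4: {r} / {f}
  L5: {r} / {r}

Backward fixpoint:
  L0 li=∅ lo={q,r,w}
  L1 li={q,r,w} lo={q,r,w}
  L2 li={q,r,w} lo={f,q,r,w}
  L3 li={q,r,w} lo={q,r,w}
  L4 li={f} lo={r}
  L5 li={r} lo=∅

live-out(L3) = ["q", "r", "w"]

Answer: ["q", "r", "w"]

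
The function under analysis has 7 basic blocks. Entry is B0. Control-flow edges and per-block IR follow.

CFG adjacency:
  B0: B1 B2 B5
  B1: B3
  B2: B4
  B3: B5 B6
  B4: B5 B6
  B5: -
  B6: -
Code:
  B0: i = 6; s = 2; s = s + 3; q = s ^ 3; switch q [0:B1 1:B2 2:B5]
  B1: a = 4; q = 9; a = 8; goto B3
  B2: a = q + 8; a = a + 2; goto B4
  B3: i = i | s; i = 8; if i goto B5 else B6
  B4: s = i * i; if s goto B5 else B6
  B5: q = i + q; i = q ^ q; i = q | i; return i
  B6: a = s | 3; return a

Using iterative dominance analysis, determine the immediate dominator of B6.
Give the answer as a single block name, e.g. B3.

idom tree: B1←B0 B2←B0 B3←B1 B4←B2 B5←B0 B6←B0
Dom at joins:
  B5: preds {B0,B3,B4}: {B0} ∩ {B0,B1,B3} ∩ {B0,B2,B4} = {B0}; idom=B0
  B6: preds {B3,B4}: {B0,B1,B3} ∩ {B0,B2,B4} = {B0}; idom=B0

idom(B6) = B0

Answer: B0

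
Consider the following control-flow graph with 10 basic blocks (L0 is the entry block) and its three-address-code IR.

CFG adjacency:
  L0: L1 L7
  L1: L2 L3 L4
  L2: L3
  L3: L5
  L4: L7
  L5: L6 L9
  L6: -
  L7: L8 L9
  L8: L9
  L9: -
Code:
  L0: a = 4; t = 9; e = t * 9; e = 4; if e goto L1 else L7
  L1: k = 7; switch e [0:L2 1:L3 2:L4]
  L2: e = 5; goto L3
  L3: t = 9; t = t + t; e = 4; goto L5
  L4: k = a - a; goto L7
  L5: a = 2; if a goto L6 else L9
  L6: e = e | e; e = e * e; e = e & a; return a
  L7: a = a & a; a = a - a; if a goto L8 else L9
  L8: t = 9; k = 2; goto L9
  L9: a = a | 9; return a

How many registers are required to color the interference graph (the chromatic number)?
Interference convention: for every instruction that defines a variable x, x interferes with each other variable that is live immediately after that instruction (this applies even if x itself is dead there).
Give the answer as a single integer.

Answer: 3

Derivation:
Block summaries:
  L0: def={a,e,t} ue=∅
  L1: def={k} ue={e}
  L2: def={e} ue=∅
  L3: def={e,t} ue=∅
  L4: def={k} ue={a}
  L5: def={a} ue=∅
  L6: def={e} ue={a,e}
  L7: def={a} ue={a}
  L8: def={k,t} ue=∅
  L9: def={a} ue={a}

Live sets:
  L0 li=∅ lo={a,e}
  L1 li={a,e} lo={a}
  L2 li=∅ lo=∅
  L3 li=∅ lo={e}
  L4 li={a} lo={a}
  L5 li={e} lo={a,e}
  L6 li={a,e} lo=∅
  L7 li={a} lo={a}
  L8 li={a} lo={a}
  L9 li={a} lo=∅

Interfere edges:
  a: {e,k,t}
  e: {a,k}
  k: {a,e}
  t: {a}

Colouring:
  clique {a,e,k} ⇒ need ≥ 3
  3-colouring: c0={a}  c1={e,t}  c2={k}
  χ = 3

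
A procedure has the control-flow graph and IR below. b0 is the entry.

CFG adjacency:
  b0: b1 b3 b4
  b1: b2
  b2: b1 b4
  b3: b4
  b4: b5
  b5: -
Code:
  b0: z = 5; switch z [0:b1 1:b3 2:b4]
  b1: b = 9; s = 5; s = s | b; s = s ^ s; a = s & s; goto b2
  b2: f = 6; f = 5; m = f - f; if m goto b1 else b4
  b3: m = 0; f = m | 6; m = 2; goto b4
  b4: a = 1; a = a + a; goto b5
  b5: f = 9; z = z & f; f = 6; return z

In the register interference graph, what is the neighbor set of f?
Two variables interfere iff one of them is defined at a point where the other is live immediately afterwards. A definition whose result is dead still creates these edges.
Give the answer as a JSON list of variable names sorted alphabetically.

Per-block:
  b0: def={z} ue=∅
  b1: def={a,b,s} ue=∅
  b2: def={f,m} ue=∅
  b3: def={f,m} ue=∅
  b4: def={a} ue=∅
  b5: def={f,z} ue={z}

Live sets:
  b0: in=∅ out={z}
  b1: in={z} out={z}
  b2: in={z} out={z}
  b3: in={z} out={z}
  b4: in={z} out={z}
  b5: in={z} out=∅

Conflict graph:
  a↔{z}
  b↔{s,z}
  f↔{z}
  m↔{z}
  s↔{b,z}
  z↔{a,b,f,m,s}

N(f) = ["z"]

Answer: ["z"]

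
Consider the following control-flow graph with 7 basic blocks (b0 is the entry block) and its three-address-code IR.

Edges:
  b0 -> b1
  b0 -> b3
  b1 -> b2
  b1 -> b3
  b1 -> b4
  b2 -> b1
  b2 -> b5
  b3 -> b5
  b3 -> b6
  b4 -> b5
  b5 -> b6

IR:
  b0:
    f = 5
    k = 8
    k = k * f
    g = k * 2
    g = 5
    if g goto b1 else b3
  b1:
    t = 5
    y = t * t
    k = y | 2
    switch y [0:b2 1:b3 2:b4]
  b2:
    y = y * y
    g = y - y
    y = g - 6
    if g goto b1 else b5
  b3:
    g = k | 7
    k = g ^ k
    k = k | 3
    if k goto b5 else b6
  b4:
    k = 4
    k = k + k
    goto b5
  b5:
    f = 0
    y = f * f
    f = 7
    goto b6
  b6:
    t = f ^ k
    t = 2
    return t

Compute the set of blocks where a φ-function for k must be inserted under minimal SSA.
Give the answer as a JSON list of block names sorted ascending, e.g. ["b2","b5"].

idom tree: b1←b0 b2←b1 b3←b0 b4←b1 b5←b0 b6←b0
Dom at joins:
  b1: preds {b0,b2}: {b0} ∩ {b0,b1,b2} = {b0}; idom=b0
  b3: preds {b0,b1}: {b0} ∩ {b0,b1} = {b0}; idom=b0
  b5: preds {b2,b3,b4}: {b0,b1,b2} ∩ {b0,b3} ∩ {b0,b1,b4} = {b0}; idom=b0
  b6: preds {b3,b5}: {b0,b3} ∩ {b0,b5} = {b0}; idom=b0

DF walk-up:
  join b1 pred b0: · stop@b0
  join b1 pred b2: b2→b1 stop@b0
  join b3 pred b0: · stop@b0
  join b3 pred b1: b1 stop@b0
  join b5 pred b2: b2→b1 stop@b0
  join b5 pred b3: b3 stop@b0
  join b5 pred b4: b4→b1 stop@b0
  join b6 pred b3: b3 stop@b0
  join b6 pred b5: b5 stop@b0
  b0 → ∅
  b1 → {b1,b3,b5}
  b2 → {b1,b5}
  b3 → {b5,b6}
  b4 → {b5}
  b5 → {b6}
  b6 → ∅

φ for k: defs {b0,b1,b3,b4}
  DF⁺ = {b1,b3,b5,b6}

Answer: ["b1", "b3", "b5", "b6"]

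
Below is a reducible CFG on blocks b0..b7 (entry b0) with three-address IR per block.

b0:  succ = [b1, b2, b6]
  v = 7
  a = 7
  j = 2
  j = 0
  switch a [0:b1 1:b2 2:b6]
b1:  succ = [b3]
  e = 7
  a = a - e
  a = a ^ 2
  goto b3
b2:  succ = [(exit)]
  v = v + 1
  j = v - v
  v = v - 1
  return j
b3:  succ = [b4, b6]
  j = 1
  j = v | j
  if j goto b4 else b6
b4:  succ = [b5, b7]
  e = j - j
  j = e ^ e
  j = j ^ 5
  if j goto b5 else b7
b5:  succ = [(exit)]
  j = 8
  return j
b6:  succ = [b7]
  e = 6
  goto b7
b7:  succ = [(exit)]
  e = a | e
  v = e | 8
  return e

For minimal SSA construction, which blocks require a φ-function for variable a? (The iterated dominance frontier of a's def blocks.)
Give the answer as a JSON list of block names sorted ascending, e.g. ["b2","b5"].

idom tree: b1←b0 b2←b0 b3←b1 b4←b3 b5←b4 b6←b0 b7←b0
Dom at joins:
  b6: preds {b0,b3}: {b0} ∩ {b0,b1,b3} = {b0}; idom=b0
  b7: preds {b4,b6}: {b0,b1,b3,b4} ∩ {b0,b6} = {b0}; idom=b0

DF derivation:
  join b6 pred b0: · stop@b0
  join b6 pred b3: b3→b1 stop@b0
  join b7 pred b4: b4→b3→b1 stop@b0
  join b7 pred b6: b6 stop@b0
  DF(b0)=∅
  DF(b1)={b6,b7}
  DF(b2)=∅
  DF(b3)={b6,b7}
  DF(b4)={b7}
  DF(b5)=∅
  DF(b6)={b7}
  DF(b7)=∅

φ for a: defs {b0,b1}
  DF⁺ = {b6,b7}

Answer: ["b6", "b7"]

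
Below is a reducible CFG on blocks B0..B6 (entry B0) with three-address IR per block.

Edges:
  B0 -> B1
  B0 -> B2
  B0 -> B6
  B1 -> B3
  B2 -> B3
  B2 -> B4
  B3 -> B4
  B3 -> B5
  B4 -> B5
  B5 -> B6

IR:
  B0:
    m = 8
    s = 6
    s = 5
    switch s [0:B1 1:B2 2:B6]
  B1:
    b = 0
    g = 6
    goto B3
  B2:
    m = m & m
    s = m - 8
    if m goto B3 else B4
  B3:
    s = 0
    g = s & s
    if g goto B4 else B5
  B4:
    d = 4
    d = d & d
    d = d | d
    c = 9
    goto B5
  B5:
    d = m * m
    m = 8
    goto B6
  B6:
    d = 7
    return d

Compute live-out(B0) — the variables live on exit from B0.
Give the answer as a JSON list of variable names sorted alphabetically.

Answer: ["m"]

Derivation:
def/use:
  B0: def={m,s} ue=∅
  B1: def={b,g} ue=∅
  B2: def={m,s} ue={m}
  B3: def={g,s} ue=∅
  B4: def={c,d} ue=∅
  B5: def={d,m} ue={m}
  B6: def={d} ue=∅

Backward fixpoint:
  live B0: ∅→{m}
  live B1: {m}→{m}
  live B2: {m}→{m}
  live B3: {m}→{m}
  live B4: {m}→{m}
  live B5: {m}→∅
  live B6: ∅→∅

live-out(B0) = ["m"]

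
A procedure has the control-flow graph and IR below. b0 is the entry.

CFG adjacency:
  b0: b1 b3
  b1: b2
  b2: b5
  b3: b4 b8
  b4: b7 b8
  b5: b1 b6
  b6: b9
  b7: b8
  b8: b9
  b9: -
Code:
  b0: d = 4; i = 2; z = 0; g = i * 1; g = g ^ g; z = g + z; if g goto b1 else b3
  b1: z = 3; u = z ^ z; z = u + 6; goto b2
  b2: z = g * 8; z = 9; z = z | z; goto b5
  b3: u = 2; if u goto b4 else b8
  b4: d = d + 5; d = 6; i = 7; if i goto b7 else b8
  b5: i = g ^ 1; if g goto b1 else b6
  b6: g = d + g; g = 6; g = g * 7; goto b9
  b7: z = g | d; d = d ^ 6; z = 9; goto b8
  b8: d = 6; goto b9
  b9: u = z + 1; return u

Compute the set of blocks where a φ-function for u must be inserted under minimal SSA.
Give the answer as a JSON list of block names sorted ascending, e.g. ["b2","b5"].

Answer: ["b1", "b9"]

Analysis:
idom tree: b1←b0 b2←b1 b3←b0 b4←b3 b5←b2 b6←b5 b7←b4 b8←b3 b9←b0
Dom at joins:
  b1: preds {b0,b5}: {b0} ∩ {b0,b1,b2,b5} = {b0}; idom=b0
  b8: preds {b3,b4,b7}: {b0,b3} ∩ {b0,b3,b4} ∩ {b0,b3,b4,b7} = {b0,b3}; idom=b3
  b9: preds {b6,b8}: {b0,b1,b2,b5,b6} ∩ {b0,b3,b8} = {b0}; idom=b0

DF derivation:
  b1←b0: walk · to b0
  b1←b5: walk b5→b2→b1 to b0
  b8←b3: walk · to b3
  b8←b4: walk b4 to b3
  b8←b7: walk b7→b4 to b3
  b9←b6: walk b6→b5→b2→b1 to b0
  b9←b8: walk b8→b3 to b0
  b0: DF=∅
  b1: DF={b1,b9}
  b2: DF={b1,b9}
  b3: DF={b9}
  b4: DF={b8}
  b5: DF={b1,b9}
  b6: DF={b9}
  b7: DF={b8}
  b8: DF={b9}
  b9: DF=∅

φ for u: defs {b1,b3,b9}
  DF⁺ = {b1,b9}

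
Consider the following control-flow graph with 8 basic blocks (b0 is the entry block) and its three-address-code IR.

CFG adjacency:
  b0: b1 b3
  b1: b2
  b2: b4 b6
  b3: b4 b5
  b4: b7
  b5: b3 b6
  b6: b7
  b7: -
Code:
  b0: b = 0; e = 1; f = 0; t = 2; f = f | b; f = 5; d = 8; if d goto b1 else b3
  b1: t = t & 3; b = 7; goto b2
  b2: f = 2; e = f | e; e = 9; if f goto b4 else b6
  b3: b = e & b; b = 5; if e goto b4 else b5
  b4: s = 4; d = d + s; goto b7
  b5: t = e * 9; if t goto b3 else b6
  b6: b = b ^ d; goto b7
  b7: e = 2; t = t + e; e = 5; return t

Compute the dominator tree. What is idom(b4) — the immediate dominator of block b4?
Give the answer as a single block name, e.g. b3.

Answer: b0

Derivation:
idom tree: b1←b0 b2←b1 b3←b0 b4←b0 b5←b3 b6←b0 b7←b0
Dom at joins:
  b3: preds {b0,b5}: {b0} ∩ {b0,b3,b5} = {b0}; idom=b0
  b4: preds {b2,b3}: {b0,b1,b2} ∩ {b0,b3} = {b0}; idom=b0
  b6: preds {b2,b5}: {b0,b1,b2} ∩ {b0,b3,b5} = {b0}; idom=b0
  b7: preds {b4,b6}: {b0,b4} ∩ {b0,b6} = {b0}; idom=b0

idom(b4) = b0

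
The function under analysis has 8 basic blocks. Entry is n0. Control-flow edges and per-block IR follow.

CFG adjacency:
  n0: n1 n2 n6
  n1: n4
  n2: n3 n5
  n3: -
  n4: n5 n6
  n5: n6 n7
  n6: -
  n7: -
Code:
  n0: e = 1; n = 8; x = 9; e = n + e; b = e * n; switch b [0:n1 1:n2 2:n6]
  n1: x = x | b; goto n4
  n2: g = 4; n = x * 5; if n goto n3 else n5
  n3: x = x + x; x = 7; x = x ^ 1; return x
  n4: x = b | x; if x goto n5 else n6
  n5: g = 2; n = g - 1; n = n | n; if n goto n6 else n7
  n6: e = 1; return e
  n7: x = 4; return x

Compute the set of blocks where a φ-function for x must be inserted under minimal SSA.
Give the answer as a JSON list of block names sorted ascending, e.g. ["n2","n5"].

idom tree: n1←n0 n2←n0 n3←n2 n4←n1 n5←n0 n6←n0 n7←n5
Dom∩ at merges:
  n5: preds {n2,n4}: {n0,n2} ∩ {n0,n1,n4} = {n0}; idom=n0
  n6: preds {n0,n4,n5}: {n0} ∩ {n0,n1,n4} ∩ {n0,n5} = {n0}; idom=n0

Frontier:
  n5←n2: walk n2 to n0
  n5←n4: walk n4→n1 to n0
  n6←n0: walk · to n0
  n6←n4: walk n4→n1 to n0
  n6←n5: walk n5 to n0
  DF(n0)=∅
  DF(n1)={n5,n6}
  DF(n2)={n5}
  DF(n3)=∅
  DF(n4)={n5,n6}
  DF(n5)={n6}
  DF(n6)=∅
  DF(n7)=∅

φ for x: defs {n0,n1,n3,n4,n7}
  DF⁺ = {n5,n6}

Answer: ["n5", "n6"]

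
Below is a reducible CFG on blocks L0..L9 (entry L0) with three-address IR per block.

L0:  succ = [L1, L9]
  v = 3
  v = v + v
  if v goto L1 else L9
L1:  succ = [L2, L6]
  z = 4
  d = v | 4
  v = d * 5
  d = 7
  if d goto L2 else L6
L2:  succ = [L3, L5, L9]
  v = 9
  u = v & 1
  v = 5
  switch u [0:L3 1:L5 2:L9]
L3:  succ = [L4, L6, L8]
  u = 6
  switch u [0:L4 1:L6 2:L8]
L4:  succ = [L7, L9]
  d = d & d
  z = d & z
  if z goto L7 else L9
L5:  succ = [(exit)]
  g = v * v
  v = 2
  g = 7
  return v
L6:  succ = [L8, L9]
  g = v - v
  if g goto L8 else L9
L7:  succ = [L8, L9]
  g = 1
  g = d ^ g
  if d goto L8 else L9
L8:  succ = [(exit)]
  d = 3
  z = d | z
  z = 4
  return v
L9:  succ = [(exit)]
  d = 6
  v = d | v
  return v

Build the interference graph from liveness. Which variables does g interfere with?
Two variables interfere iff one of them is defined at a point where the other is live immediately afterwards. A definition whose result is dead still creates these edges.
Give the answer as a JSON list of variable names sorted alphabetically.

Answer: ["d", "v", "z"]

Derivation:
Per-block:
  L0: def={v} ue=∅
  L1: def={d,v,z} ue={v}
  L2: def={u,v} ue=∅
  L3: def={u} ue=∅
  L4: def={d,z} ue={d,z}
  L5: def={g,v} ue={v}
  L6: def={g} ue={v}
  L7: def={g} ue={d}
  L8: def={d,z} ue={v,z}
  L9: def={d,v} ue={v}

Live sets:
  live L0: ∅→{v}
  live L1: {v}→{d,v,z}
  live L2: {d,z}→{d,v,z}
  live L3: {d,v,z}→{d,v,z}
  live L4: {d,v,z}→{d,v,z}
  live L5: {v}→∅
  live L6: {v,z}→{v,z}
  live L7: {d,v,z}→{v,z}
  live L8: {v,z}→∅
  live L9: {v}→∅

Interference:
  d↔{g,u,v,z}
  g↔{d,v,z}
  u↔{d,v,z}
  v↔{d,g,u,z}
  z↔{d,g,u,v}

N(g) = ["d", "v", "z"]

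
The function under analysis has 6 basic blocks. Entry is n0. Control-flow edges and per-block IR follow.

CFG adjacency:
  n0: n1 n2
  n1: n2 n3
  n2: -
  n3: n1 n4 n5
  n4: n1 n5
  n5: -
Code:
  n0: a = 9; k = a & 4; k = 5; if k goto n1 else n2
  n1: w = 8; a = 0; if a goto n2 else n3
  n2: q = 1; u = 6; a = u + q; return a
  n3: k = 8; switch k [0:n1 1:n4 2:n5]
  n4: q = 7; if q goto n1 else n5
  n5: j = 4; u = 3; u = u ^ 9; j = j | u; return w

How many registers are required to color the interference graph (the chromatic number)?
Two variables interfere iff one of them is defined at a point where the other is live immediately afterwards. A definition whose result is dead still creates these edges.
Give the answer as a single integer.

Per-block:
  n0: {a,k} / ∅
  n1: {a,w} / ∅
  n2: {a,q,u} / ∅
  n3: {k} / ∅
  n4: {q} / ∅
  n5: {j,u} / {w}

Liveness:
  n0 li=∅ lo=∅
  n1 li=∅ lo={w}
  n2 li=∅ lo=∅
  n3 li={w} lo={w}
  n4 li={w} lo={w}
  n5 li={w} lo=∅

Conflict graph:
  a — {w}
  j — {u,w}
  k — {w}
  q — {u,w}
  u — {j,q,w}
  w — {a,j,k,q,u}

Colouring:
  {j,u,w} pairwise interfere (3-clique) ⇒ χ ≥ 3
  assign a→c1 j→c2 k→c1 q→c2 u→c1 w→c0 — no edge inside a register ⇒ χ ≤ 3
  χ = 3

Answer: 3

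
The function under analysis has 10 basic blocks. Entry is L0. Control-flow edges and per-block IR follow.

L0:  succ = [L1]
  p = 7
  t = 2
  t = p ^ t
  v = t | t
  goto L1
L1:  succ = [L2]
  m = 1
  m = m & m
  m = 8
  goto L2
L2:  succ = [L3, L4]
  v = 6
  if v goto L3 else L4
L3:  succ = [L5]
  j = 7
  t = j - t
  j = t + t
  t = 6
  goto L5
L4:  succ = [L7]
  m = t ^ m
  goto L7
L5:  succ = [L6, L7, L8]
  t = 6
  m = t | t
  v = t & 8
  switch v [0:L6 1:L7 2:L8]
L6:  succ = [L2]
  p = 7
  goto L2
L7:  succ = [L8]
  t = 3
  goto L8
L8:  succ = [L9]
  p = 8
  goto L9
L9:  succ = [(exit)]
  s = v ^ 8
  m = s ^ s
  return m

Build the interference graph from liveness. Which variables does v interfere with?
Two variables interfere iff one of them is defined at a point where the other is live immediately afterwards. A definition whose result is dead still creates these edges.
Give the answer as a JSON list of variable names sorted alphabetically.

Block summaries:
  L0 def {p,t,v} use ∅
  L1 def {m} use ∅
  L2 def {v} use ∅
  L3 def {j,t} use {t}
  L4 def {m} use {m,t}
  L5 def {m,t,v} use ∅
  L6 def {p} use ∅
  L7 def {t} use ∅
  L8 def {p} use ∅
  L9 def {m,s} use {v}

Live sets:
  L0 li=∅ lo={t}
  L1 li={t} lo={m,t}
  L2 li={m,t} lo={m,t,v}
  L3 li={t} lo=∅
  L4 li={m,t,v} lo={v}
  L5 li=∅ lo={m,t,v}
  L6 li={m,t} lo={m,t}
  L7 li={v} lo={v}
  L8 li={v} lo={v}
  L9 li={v} lo=∅

Conflict graph:
  j — {t}
  m — {p,t,v}
  p — {m,t,v}
  s — ∅
  t — {j,m,p,v}
  v — {m,p,t}

N(v) = ["m", "p", "t"]

Answer: ["m", "p", "t"]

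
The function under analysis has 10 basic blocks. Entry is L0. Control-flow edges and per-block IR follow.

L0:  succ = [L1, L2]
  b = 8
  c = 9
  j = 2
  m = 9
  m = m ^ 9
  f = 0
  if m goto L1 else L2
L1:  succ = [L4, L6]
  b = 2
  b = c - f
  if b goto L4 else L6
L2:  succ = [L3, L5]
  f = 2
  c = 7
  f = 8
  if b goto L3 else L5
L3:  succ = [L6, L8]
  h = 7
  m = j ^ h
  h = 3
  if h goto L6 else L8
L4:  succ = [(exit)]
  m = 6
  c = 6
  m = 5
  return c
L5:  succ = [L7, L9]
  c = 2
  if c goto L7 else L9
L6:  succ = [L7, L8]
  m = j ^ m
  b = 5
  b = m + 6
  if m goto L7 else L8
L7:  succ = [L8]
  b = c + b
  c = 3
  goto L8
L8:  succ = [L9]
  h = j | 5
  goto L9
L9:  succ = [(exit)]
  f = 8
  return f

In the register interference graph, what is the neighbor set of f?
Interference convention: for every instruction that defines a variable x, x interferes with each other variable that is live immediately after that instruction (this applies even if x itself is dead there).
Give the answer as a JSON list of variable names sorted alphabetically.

Answer: ["b", "c", "j", "m"]

Derivation:
Per-block:
  L0: {b,c,f,j,m} / ∅
  L1: {b} / {c,f}
  L2: {c,f} / {b}
  L3: {h,m} / {j}
  L4: {c,m} / ∅
  L5: {c} / ∅
  L6: {b,m} / {j,m}
  L7: {b,c} / {b,c}
  L8: {h} / {j}
  L9: {f} / ∅

Liveness:
  L0 li=∅ lo={b,c,f,j,m}
  L1 li={c,f,j,m} lo={c,j,m}
  L2 li={b,j} lo={b,c,j}
  L3 li={c,j} lo={c,j,m}
  L4 li=∅ lo=∅
  L5 li={b,j} lo={b,c,j}
  L6 li={c,j,m} lo={b,c,j}
  L7 li={b,c,j} lo={j}
  L8 li={j} lo=∅
  L9 li=∅ lo=∅

Interfere edges:
  b: {c,f,j,m}
  c: {b,f,h,j,m}
  f: {b,c,j,m}
  h: {c,j,m}
  j: {b,c,f,h,m}
  m: {b,c,f,h,j}

N(f) = ["b", "c", "j", "m"]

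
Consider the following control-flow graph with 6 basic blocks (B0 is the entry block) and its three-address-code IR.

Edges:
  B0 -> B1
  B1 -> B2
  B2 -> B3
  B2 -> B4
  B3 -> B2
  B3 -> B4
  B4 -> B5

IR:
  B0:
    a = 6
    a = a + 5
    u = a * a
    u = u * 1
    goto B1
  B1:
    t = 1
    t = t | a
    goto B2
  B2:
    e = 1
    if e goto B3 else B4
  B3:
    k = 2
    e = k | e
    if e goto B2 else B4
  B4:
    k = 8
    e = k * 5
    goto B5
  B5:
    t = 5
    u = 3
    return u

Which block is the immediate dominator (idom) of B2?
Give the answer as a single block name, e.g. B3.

Answer: B1

Derivation:
idom tree: B1←B0 B2←B1 B3←B2 B4←B2 B5←B4
Dom at joins:
  B2: preds {B1,B3}: {B0,B1} ∩ {B0,B1,B2,B3} = {B0,B1}; idom=B1
  B4: preds {B2,B3}: {B0,B1,B2} ∩ {B0,B1,B2,B3} = {B0,B1,B2}; idom=B2

idom(B2) = B1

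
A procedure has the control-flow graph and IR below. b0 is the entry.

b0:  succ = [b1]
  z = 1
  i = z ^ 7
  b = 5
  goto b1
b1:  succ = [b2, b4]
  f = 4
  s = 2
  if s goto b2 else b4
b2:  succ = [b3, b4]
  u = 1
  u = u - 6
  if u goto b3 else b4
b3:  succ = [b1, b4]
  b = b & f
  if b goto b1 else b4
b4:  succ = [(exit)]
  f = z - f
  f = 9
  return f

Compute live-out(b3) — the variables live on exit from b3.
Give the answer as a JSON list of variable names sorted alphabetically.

Answer: ["b", "f", "z"]

Working:
Block summaries:
  b0 def {b,i,z} use ∅
  b1 def {f,s} use ∅
  b2 def {u} use ∅
  b3 def {b} use {b,f}
  b4 def {f} use {f,z}

Live sets:
  b0 li=∅ lo={b,z}
  b1 li={b,z} lo={b,f,z}
  b2 li={b,f,z} lo={b,f,z}
  b3 li={b,f,z} lo={b,f,z}
  b4 li={f,z} lo=∅

live-out(b3) = ["b", "f", "z"]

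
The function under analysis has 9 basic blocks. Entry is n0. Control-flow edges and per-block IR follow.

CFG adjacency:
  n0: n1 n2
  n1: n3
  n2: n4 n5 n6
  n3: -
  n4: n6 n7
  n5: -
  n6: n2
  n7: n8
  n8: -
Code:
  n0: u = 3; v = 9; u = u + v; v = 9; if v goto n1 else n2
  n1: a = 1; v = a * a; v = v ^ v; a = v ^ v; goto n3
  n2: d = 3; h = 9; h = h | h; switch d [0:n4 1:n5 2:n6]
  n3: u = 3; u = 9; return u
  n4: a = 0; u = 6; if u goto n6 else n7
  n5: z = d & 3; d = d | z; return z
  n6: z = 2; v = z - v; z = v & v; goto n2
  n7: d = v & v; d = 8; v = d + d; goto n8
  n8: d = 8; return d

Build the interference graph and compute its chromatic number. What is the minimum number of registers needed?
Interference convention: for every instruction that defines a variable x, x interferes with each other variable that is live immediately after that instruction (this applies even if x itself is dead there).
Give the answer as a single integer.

def/use:
  n0: def={u,v} ue=∅
  n1: def={a,v} ue=∅
  n2: def={d,h} ue=∅
  n3: def={u} ue=∅
  n4: def={a,u} ue=∅
  n5: def={d,z} ue={d}
  n6: def={v,z} ue={v}
  n7: def={d,v} ue={v}
  n8: def={d} ue=∅

Liveness:
  n0 li=∅ lo={v}
  n1 li=∅ lo=∅
  n2 li={v} lo={d,v}
  n3 li=∅ lo=∅
  n4 li={v} lo={v}
  n5 li={d} lo=∅
  n6 li={v} lo={v}
  n7 li={v} lo=∅
  n8 li=∅ lo=∅

Interfere edges:
  a: {v}
  d: {h,v,z}
  h: {d,v}
  u: {v}
  v: {a,d,h,u,z}
  z: {d,v}

Chromatic number:
  clique {d,h,v} ⇒ need ≥ 3
  assign a→r1 d→r1 h→r2 u→r1 v→r0 z→r2 — no edge inside a register ⇒ χ ≤ 3
  χ = 3

Answer: 3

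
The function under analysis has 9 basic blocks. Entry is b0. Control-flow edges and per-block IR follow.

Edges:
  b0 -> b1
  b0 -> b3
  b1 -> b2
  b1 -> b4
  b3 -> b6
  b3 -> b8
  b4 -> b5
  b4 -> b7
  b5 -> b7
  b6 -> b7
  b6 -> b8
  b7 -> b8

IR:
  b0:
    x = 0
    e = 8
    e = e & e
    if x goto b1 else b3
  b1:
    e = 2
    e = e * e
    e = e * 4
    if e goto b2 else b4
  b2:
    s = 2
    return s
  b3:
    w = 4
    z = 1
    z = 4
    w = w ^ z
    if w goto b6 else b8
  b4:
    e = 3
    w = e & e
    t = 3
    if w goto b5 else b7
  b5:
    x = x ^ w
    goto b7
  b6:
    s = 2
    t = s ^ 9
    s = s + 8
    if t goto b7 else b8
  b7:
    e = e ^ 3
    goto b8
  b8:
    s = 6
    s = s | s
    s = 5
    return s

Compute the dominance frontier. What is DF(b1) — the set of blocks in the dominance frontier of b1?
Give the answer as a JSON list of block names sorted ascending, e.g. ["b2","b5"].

idom tree: b1←b0 b2←b1 b3←b0 b4←b1 b5←b4 b6←b3 b7←b0 b8←b0
Dom∩ at merges:
  b7: preds {b4,b5,b6}: {b0,b1,b4} ∩ {b0,b1,b4,b5} ∩ {b0,b3,b6} = {b0}; idom=b0
  b8: preds {b3,b6,b7}: {b0,b3} ∩ {b0,b3,b6} ∩ {b0,b7} = {b0}; idom=b0

DF walk-up:
  b7←b4: walk b4→b1 to b0
  b7←b5: walk b5→b4→b1 to b0
  b7←b6: walk b6→b3 to b0
  b8←b3: walk b3 to b0
  b8←b6: walk b6→b3 to b0
  b8←b7: walk b7 to b0
  b0: DF=∅
  b1: DF={b7}
  b2: DF=∅
  b3: DF={b7,b8}
  b4: DF={b7}
  b5: DF={b7}
  b6: DF={b7,b8}
  b7: DF={b8}
  b8: DF=∅

DF(b1) = ["b7"]

Answer: ["b7"]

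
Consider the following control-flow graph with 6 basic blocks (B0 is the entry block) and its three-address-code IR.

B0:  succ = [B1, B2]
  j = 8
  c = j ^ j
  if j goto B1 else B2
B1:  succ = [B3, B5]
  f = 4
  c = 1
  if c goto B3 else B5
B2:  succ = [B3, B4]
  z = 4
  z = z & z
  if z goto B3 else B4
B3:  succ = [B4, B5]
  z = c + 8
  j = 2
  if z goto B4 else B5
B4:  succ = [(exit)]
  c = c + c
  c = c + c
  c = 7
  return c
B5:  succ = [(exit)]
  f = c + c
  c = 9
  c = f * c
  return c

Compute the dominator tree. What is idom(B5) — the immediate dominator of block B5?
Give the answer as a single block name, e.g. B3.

Answer: B0

Analysis:
idom tree: B1←B0 B2←B0 B3←B0 B4←B0 B5←B0
Dom∩ at merges:
  B3: preds {B1,B2}: {B0,B1} ∩ {B0,B2} = {B0}; idom=B0
  B4: preds {B2,B3}: {B0,B2} ∩ {B0,B3} = {B0}; idom=B0
  B5: preds {B1,B3}: {B0,B1} ∩ {B0,B3} = {B0}; idom=B0

idom(B5) = B0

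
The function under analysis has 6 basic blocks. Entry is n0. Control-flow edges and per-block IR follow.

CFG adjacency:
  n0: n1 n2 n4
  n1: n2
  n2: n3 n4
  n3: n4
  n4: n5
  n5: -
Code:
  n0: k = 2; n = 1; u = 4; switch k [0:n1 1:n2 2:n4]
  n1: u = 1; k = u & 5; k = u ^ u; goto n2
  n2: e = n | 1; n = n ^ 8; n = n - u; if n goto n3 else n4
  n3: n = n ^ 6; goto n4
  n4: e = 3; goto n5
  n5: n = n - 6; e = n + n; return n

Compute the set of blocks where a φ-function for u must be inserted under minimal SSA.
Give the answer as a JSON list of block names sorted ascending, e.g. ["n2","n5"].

idom tree: n1←n0 n2←n0 n3←n2 n4←n0 n5←n4
Join-block Dom:
  n2: preds {n0,n1}: {n0} ∩ {n0,n1} = {n0}; idom=n0
  n4: preds {n0,n2,n3}: {n0} ∩ {n0,n2} ∩ {n0,n2,n3} = {n0}; idom=n0

DF walk-up:
  join n2 pred n0: · stop@n0
  join n2 pred n1: n1 stop@n0
  join n4 pred n0: · stop@n0
  join n4 pred n2: n2 stop@n0
  join n4 pred n3: n3→n2 stop@n0
  n0: DF=∅
  n1: DF={n2}
  n2: DF={n4}
  n3: DF={n4}
  n4: DF=∅
  n5: DF=∅

φ for u: defs {n0,n1}
  DF⁺ = {n2,n4}

Answer: ["n2", "n4"]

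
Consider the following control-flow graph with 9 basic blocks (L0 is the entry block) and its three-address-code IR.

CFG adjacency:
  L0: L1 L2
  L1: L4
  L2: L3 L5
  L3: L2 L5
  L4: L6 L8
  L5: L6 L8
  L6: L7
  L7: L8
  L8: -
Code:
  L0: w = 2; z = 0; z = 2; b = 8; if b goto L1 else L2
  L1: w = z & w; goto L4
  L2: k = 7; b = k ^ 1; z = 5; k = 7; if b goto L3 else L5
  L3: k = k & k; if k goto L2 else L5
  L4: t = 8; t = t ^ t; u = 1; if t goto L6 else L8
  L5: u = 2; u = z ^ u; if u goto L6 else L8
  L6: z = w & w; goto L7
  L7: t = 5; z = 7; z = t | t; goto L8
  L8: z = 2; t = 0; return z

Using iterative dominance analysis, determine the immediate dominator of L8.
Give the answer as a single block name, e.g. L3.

Answer: L0

Analysis:
idom tree: L1←L0 L2←L0 L3←L2 L4←L1 L5←L2 L6←L0 L7←L6 L8←L0
Join-block Dom:
  L2: preds {L0,L3}: {L0} ∩ {L0,L2,L3} = {L0}; idom=L0
  L5: preds {L2,L3}: {L0,L2} ∩ {L0,L2,L3} = {L0,L2}; idom=L2
  L6: preds {L4,L5}: {L0,L1,L4} ∩ {L0,L2,L5} = {L0}; idom=L0
  L8: preds {L4,L5,L7}: {L0,L1,L4} ∩ {L0,L2,L5} ∩ {L0,L6,L7} = {L0}; idom=L0

idom(L8) = L0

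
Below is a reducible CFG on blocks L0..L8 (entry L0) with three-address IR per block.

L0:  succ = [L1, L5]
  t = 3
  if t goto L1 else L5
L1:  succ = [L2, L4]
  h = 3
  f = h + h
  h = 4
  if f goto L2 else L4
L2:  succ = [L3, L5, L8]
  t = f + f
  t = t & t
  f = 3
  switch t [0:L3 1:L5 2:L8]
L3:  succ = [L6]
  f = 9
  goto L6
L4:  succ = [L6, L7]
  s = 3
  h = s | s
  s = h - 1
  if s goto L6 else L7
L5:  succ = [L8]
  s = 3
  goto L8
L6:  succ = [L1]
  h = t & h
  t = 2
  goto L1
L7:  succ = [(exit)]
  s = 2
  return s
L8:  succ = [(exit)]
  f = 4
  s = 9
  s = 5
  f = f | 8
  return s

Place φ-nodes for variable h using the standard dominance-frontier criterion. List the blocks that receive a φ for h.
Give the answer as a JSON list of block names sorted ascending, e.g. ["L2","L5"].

Answer: ["L1", "L5", "L6", "L8"]

Derivation:
idom tree: L1←L0 L2←L1 L3←L2 L4←L1 L5←L0 L6←L1 L7←L4 L8←L0
Join-block Dom:
  L1: preds {L0,L6}: {L0} ∩ {L0,L1,L6} = {L0}; idom=L0
  L5: preds {L0,L2}: {L0} ∩ {L0,L1,L2} = {L0}; idom=L0
  L6: preds {L3,L4}: {L0,L1,L2,L3} ∩ {L0,L1,L4} = {L0,L1}; idom=L1
  L8: preds {L2,L5}: {L0,L1,L2} ∩ {L0,L5} = {L0}; idom=L0

Frontier:
  join L1 pred L0: · stop@L0
  join L1 pred L6: L6→L1 stop@L0
  join L5 pred L0: · stop@L0
  join L5 pred L2: L2→L1 stop@L0
  join L6 pred L3: L3→L2 stop@L1
  join L6 pred L4: L4 stop@L1
  join L8 pred L2: L2→L1 stop@L0
  join L8 pred L5: L5 stop@L0
  L0 → ∅
  L1 → {L1,L5,L8}
  L2 → {L5,L6,L8}
  L3 → {L6}
  L4 → {L6}
  L5 → {L8}
  L6 → {L1}
  L7 → ∅
  L8 → ∅

φ for h: defs {L1,L4,L6}
  DF⁺ = {L1,L5,L6,L8}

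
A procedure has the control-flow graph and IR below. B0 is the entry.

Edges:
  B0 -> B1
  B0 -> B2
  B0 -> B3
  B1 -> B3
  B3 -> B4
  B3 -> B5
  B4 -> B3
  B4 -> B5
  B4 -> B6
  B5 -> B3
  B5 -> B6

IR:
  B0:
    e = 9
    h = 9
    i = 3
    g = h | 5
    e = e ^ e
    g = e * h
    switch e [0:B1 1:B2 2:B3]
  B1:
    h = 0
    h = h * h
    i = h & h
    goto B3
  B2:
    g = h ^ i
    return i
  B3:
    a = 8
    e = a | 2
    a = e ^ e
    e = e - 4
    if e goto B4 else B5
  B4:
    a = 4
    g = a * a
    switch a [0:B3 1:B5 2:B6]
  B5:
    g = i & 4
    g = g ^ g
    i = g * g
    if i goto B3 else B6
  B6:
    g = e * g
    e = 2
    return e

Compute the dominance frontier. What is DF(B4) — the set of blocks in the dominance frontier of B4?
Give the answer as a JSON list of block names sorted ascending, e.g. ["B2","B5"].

Answer: ["B3", "B5", "B6"]

Analysis:
idom tree: B1←B0 B2←B0 B3←B0 B4←B3 B5←B3 B6←B3
Dom∩ at merges:
  B3: preds {B0,B1,B4,B5}: {B0} ∩ {B0,B1} ∩ {B0,B3,B4} ∩ {B0,B3,B5} = {B0}; idom=B0
  B5: preds {B3,B4}: {B0,B3} ∩ {B0,B3,B4} = {B0,B3}; idom=B3
  B6: preds {B4,B5}: {B0,B3,B4} ∩ {B0,B3,B5} = {B0,B3}; idom=B3

Frontier:
  join B3 pred B0: · stop@B0
  join B3 pred B1: B1 stop@B0
  join B3 pred B4: B4→B3 stop@B0
  join B3 pred B5: B5→B3 stop@B0
  join B5 pred B3: · stop@B3
  join B5 pred B4: B4 stop@B3
  join B6 pred B4: B4 stop@B3
  join B6 pred B5: B5 stop@B3
  DF(B0)=∅
  DF(B1)={B3}
  DF(B2)=∅
  DF(B3)={B3}
  DF(B4)={B3,B5,B6}
  DF(B5)={B3,B6}
  DF(B6)=∅

DF(B4) = ["B3", "B5", "B6"]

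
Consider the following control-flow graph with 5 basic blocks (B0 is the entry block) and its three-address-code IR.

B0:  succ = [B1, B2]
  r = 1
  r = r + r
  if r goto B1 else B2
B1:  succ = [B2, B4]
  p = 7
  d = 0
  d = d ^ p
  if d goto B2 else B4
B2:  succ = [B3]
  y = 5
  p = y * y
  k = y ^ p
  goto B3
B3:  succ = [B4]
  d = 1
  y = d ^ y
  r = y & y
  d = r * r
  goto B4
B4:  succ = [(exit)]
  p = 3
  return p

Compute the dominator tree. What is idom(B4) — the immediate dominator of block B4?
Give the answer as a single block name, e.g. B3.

Answer: B0

Working:
idom tree: B1←B0 B2←B0 B3←B2 B4←B0
Dom at joins:
  B2: preds {B0,B1}: {B0} ∩ {B0,B1} = {B0}; idom=B0
  B4: preds {B1,B3}: {B0,B1} ∩ {B0,B2,B3} = {B0}; idom=B0

idom(B4) = B0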